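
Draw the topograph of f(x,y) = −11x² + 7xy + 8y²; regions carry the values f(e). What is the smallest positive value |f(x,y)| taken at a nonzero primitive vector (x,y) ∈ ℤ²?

river: ρ → (8,9,-10)
river: ρ → (-10,11,7)
river: ρ → (7,17,-4)
river: ρ → (-4,15,11)
river: ρ → (11,7,-8)
river: ρ → (-8,9,10)
river: ρ → (10,11,-7)
river: ρ → (-7,17,4)
river: ρ → (4,15,-11)
river: ρ → (-11,7,8)
closes: descent 0, river 10
min |a| on river = 4

4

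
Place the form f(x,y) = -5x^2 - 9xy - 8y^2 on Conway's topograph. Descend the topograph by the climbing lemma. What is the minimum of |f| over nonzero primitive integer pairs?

translate: b→-1 (≡9 mod 10), so (5,9,8)→(5,-1,4)
flip: (5,-1,4)→(4,1,5)
reduced (well bottom): (4,1,5) with a≤c, −a<b≤a
well minimum |f| = |-4| = 4 (negative-definite)

4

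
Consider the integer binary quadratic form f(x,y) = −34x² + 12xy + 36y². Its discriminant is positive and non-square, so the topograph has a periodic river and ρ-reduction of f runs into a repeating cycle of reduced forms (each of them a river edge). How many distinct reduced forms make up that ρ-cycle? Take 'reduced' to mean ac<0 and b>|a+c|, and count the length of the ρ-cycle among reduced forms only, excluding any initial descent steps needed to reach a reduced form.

D = 5040, ⌊√D⌋ = 70
river: ρ → (36,60,-10)
river: ρ → (-10,60,36)
river: ρ → (36,12,-34)
river: ρ → (-34,56,14)
river: ρ → (14,56,-34)
river: ρ → (-34,12,36)
ρ-cycle length = 6 (tail of 0 descent steps not counted)

6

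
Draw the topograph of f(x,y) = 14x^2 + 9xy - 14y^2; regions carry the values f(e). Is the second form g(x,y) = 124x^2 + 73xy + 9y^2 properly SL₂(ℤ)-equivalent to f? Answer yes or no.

D₁ = 865, D₂ = 865
river cycle of f (length 42): (-14, 19, 9), (9, 17, -16), (-16, 15, 10), (10, 25, -6), (-6, 23, 14), (14, 5, -15), (-15, 25, 4), (4, 23, -21), (-21, 19, 6), (6, 29, -1), … (32 more)
river cycle of g (length 42): (9, 17, -16), (-16, 15, 10), (10, 25, -6), (-6, 23, 14), (14, 5, -15), (-15, 25, 4), (4, 23, -21), (-21, 19, 6), (6, 29, -1), (-1, 29, 6), … (32 more)
cycles coincide ⇒ equivalent

yes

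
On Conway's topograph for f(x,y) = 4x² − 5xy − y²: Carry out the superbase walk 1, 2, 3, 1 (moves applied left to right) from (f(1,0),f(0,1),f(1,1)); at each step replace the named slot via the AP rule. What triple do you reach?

start (4,-1,-2) = (f(1,0),f(0,1),f(1,1))
replace slot 1: 2·((-1)+(-2)) − 4 = -10 → (-10,-1,-2)
replace slot 2: 2·((-10)+(-2)) − (-1) = -23 → (-10,-23,-2)
replace slot 3: 2·((-10)+(-23)) − (-2) = -64 → (-10,-23,-64)
replace slot 1: 2·((-23)+(-64)) − (-10) = -164 → (-164,-23,-64)

-164,-23,-64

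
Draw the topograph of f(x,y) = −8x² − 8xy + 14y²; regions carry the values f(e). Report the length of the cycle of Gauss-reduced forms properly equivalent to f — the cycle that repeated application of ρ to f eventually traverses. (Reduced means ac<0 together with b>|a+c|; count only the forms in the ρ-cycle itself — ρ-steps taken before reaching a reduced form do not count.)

D = 512, ⌊√D⌋ = 22
descent: ρ → (14,8,-8)  [lands on river]
river: ρ → (-8,8,14)
river: ρ → (14,20,-2)
river: ρ → (-2,20,14)
ρ-cycle length = 4 (tail of 1 descent step not counted)

4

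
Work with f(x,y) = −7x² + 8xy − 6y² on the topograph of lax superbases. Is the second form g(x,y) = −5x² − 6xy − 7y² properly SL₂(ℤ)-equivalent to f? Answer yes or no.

D₁ = -104, D₂ = -104
f is negative-definite; reduce −f:
−f: translate: b→6 (≡-8 mod 14), so (7,-8,6)→(7,6,5)
−f: flip: (7,6,5)→(5,-6,7)
−f: translate: b→4 (≡-6 mod 10), so (5,-6,7)→(5,4,6)
−f: reduced (well bottom): (5,4,6) with a≤c, −a<b≤a
flip sign back: reduced form of f is (-5,-4,-6)
g is negative-definite; reduce −g:
−g: translate: b→-4 (≡6 mod 10), so (5,6,7)→(5,-4,6)
−g: reduced (well bottom): (5,-4,6) with a≤c, −a<b≤a
flip sign back: reduced form of g is (-5,4,-6)
reduced forms (-5, -4, -6) vs (-5, 4, -6) ⇒ inequivalent

no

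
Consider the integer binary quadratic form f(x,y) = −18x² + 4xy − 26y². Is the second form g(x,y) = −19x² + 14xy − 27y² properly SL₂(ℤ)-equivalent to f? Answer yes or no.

D₁ = -1856, D₂ = -1856
f is negative-definite; reduce −f:
−f: reduced (well bottom): (18,-4,26) with a≤c, −a<b≤a
flip sign back: reduced form of f is (-18,4,-26)
g is negative-definite; reduce −g:
−g: reduced (well bottom): (19,-14,27) with a≤c, −a<b≤a
flip sign back: reduced form of g is (-19,14,-27)
reduced forms (-18, 4, -26) vs (-19, 14, -27) ⇒ inequivalent

no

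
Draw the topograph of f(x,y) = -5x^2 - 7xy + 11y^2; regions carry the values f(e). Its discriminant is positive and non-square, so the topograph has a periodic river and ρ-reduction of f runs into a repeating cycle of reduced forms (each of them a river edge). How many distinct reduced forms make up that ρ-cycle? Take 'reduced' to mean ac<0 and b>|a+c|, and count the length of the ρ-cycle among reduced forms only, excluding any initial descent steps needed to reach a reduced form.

D = 269, ⌊√D⌋ = 16
descent: ρ → (11,7,-5)  [lands on river]
river: ρ → (-5,13,5)
river: ρ → (5,7,-11)
river: ρ → (-11,15,1)
river: ρ → (1,15,-11)
river: ρ → (-11,7,5)
river: ρ → (5,13,-5)
river: ρ → (-5,7,11)
river: ρ → (11,15,-1)
river: ρ → (-1,15,11)
ρ-cycle length = 10 (tail of 1 descent step not counted)

10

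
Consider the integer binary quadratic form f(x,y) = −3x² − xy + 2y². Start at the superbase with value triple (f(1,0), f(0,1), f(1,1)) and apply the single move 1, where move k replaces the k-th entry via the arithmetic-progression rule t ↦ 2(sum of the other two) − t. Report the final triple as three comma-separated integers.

start (-3,2,-2) = (f(1,0),f(0,1),f(1,1))
replace slot 1: 2·(2+(-2)) − (-3) = 3 → (3,2,-2)

3,2,-2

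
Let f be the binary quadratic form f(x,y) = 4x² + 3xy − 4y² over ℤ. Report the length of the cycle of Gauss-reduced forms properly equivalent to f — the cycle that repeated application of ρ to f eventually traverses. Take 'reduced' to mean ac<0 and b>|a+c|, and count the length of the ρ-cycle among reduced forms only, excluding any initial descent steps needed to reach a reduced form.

D = 73, ⌊√D⌋ = 8
river: ρ → (-4,5,3)
river: ρ → (3,7,-2)
river: ρ → (-2,5,6)
river: ρ → (6,7,-1)
river: ρ → (-1,7,6)
river: ρ → (6,5,-2)
river: ρ → (-2,7,3)
river: ρ → (3,5,-4)
river: ρ → (-4,3,4)
river: ρ → (4,5,-3)
river: ρ → (-3,7,2)
river: ρ → (2,5,-6)
river: ρ → (-6,7,1)
river: ρ → (1,7,-6)
river: ρ → (-6,5,2)
river: ρ → (2,7,-3)
river: ρ → (-3,5,4)
river: ρ → (4,3,-4)
ρ-cycle length = 18 (tail of 0 descent steps not counted)

18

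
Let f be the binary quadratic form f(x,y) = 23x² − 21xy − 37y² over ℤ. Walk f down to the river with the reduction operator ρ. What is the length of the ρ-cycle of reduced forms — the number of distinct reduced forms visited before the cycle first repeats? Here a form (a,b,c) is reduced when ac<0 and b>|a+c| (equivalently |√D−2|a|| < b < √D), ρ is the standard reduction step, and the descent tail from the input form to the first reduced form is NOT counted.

D = 3845, ⌊√D⌋ = 62
descent: ρ → (-37,21,23)  [lands on river]
river: ρ → (23,25,-35)
river: ρ → (-35,45,13)
river: ρ → (13,59,-7)
river: ρ → (-7,53,37)
river: ρ → (37,21,-23)
river: ρ → (-23,25,35)
river: ρ → (35,45,-13)
river: ρ → (-13,59,7)
river: ρ → (7,53,-37)
ρ-cycle length = 10 (tail of 1 descent step not counted)

10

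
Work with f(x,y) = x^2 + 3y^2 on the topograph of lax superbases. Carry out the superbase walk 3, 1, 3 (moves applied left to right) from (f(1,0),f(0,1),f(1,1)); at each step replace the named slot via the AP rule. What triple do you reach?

start (1,3,4) = (f(1,0),f(0,1),f(1,1))
replace slot 3: 2·(1+3) − 4 = 4 → (1,3,4)
replace slot 1: 2·(3+4) − 1 = 13 → (13,3,4)
replace slot 3: 2·(13+3) − 4 = 28 → (13,3,28)

13,3,28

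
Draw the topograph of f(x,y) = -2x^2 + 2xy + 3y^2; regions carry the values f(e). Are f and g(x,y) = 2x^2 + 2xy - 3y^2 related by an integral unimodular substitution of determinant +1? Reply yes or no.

D₁ = 28, D₂ = 28
river cycle of f (length 4): (3, 4, -1), (-1, 4, 3), (3, 2, -2), (-2, 2, 3)
river cycle of g (length 4): (-3, 4, 1), (1, 4, -3), (-3, 2, 2), (2, 2, -3)
cycles differ ⇒ inequivalent

no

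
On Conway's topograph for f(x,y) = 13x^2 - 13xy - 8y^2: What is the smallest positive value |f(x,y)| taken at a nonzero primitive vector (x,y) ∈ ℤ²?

descent: ρ → (-8,13,13)  [lands on river]
river: ρ → (13,13,-8)
river: ρ → (-8,19,7)
river: ρ → (7,23,-2)
river: ρ → (-2,21,18)
river: ρ → (18,15,-5)
river: ρ → (-5,15,18)
river: ρ → (18,21,-2)
river: ρ → (-2,23,7)
river: ρ → (7,19,-8)
closes: descent 1, river 10
min |a| on river = 2

2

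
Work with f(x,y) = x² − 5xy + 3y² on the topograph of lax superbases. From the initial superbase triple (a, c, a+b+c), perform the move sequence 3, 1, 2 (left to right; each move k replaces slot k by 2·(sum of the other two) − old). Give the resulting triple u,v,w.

start (1,3,-1) = (f(1,0),f(0,1),f(1,1))
replace slot 3: 2·(1+3) − (-1) = 9 → (1,3,9)
replace slot 1: 2·(3+9) − 1 = 23 → (23,3,9)
replace slot 2: 2·(23+9) − 3 = 61 → (23,61,9)

23,61,9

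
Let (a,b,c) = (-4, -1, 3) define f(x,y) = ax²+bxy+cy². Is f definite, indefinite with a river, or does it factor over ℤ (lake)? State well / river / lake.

D = b²−4ac = (-1)² − 4·(-4)·3 = 49
D = 7² is a perfect square ⇒ form factors over ℤ ⇒ lakes

lake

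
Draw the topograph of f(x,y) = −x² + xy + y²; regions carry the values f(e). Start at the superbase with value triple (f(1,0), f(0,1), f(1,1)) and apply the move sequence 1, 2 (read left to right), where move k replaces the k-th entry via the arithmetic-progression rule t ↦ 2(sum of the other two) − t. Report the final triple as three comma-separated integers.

start (-1,1,1) = (f(1,0),f(0,1),f(1,1))
replace slot 1: 2·(1+1) − (-1) = 5 → (5,1,1)
replace slot 2: 2·(5+1) − 1 = 11 → (5,11,1)

5,11,1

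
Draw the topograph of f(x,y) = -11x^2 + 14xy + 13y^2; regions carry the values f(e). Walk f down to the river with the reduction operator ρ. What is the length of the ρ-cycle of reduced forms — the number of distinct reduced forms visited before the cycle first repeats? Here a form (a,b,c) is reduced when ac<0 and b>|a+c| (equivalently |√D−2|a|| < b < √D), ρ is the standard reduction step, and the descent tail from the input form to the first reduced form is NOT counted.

D = 768, ⌊√D⌋ = 27
river: ρ → (13,12,-12)
river: ρ → (-12,12,13)
river: ρ → (13,14,-11)
river: ρ → (-11,8,16)
river: ρ → (16,24,-3)
river: ρ → (-3,24,16)
river: ρ → (16,8,-11)
river: ρ → (-11,14,13)
ρ-cycle length = 8 (tail of 0 descent steps not counted)

8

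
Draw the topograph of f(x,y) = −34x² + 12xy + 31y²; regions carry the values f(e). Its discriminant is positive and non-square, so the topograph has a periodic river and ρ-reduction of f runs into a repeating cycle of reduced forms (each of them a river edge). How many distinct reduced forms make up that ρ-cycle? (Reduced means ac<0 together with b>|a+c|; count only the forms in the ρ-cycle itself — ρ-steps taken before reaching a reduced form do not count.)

D = 4360, ⌊√D⌋ = 66
river: ρ → (31,50,-15)
river: ρ → (-15,40,46)
river: ρ → (46,52,-9)
river: ρ → (-9,56,34)
river: ρ → (34,12,-31)
river: ρ → (-31,50,15)
river: ρ → (15,40,-46)
river: ρ → (-46,52,9)
river: ρ → (9,56,-34)
river: ρ → (-34,12,31)
ρ-cycle length = 10 (tail of 0 descent steps not counted)

10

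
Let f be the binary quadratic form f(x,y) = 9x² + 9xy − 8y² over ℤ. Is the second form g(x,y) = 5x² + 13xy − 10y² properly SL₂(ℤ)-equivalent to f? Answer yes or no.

D₁ = 369, D₂ = 369
river cycle of f (length 16): (-8, 7, 10), (10, 13, -5), (-5, 17, 4), (4, 15, -9), (-9, 3, 10), (10, 17, -2), (-2, 19, 1), (1, 19, -2), (-2, 17, 10), (10, 3, -9), … (6 more)
river cycle of g (length 16): (-10, 7, 8), (8, 9, -9), (-9, 9, 8), (8, 7, -10), (-10, 13, 5), (5, 17, -4), (-4, 15, 9), (9, 3, -10), (-10, 17, 2), (2, 19, -1), … (6 more)
cycles differ ⇒ inequivalent

no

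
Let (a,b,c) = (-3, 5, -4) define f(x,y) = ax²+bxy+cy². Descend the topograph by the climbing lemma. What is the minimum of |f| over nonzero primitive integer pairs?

translate: b→1 (≡-5 mod 6), so (3,-5,4)→(3,1,2)
flip: (3,1,2)→(2,-1,3)
reduced (well bottom): (2,-1,3) with a≤c, −a<b≤a
well minimum |f| = |-2| = 2 (negative-definite)

2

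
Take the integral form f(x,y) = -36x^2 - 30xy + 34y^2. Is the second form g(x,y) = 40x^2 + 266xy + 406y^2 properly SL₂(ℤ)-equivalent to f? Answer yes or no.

D₁ = 5796, D₂ = 5796
river cycle of f (length 20): (34, 30, -36), (-36, 42, 28), (28, 70, -8), (-8, 74, 10), (10, 66, -36), (-36, 6, 40), (40, 74, -2), (-2, 74, 40), (40, 6, -36), (-36, 66, 10), … (10 more)
river cycle of g (length 20): (40, 26, -32), (-32, 38, 34), (34, 30, -36), (-36, 42, 28), (28, 70, -8), (-8, 74, 10), (10, 66, -36), (-36, 6, 40), (40, 74, -2), (-2, 74, 40), … (10 more)
cycles coincide ⇒ equivalent

yes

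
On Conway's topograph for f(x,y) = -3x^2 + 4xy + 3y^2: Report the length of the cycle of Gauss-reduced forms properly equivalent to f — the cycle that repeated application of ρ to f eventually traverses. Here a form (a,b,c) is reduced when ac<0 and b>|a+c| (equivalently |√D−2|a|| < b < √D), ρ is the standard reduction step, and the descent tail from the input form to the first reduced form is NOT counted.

D = 52, ⌊√D⌋ = 7
river: ρ → (3,2,-4)
river: ρ → (-4,6,1)
river: ρ → (1,6,-4)
river: ρ → (-4,2,3)
river: ρ → (3,4,-3)
river: ρ → (-3,2,4)
river: ρ → (4,6,-1)
river: ρ → (-1,6,4)
river: ρ → (4,2,-3)
river: ρ → (-3,4,3)
ρ-cycle length = 10 (tail of 0 descent steps not counted)

10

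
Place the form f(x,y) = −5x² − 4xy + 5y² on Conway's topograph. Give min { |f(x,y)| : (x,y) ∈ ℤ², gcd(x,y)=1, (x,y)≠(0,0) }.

descent: ρ → (5,4,-5)  [lands on river]
river: ρ → (-5,6,4)
river: ρ → (4,10,-1)
river: ρ → (-1,10,4)
river: ρ → (4,6,-5)
river: ρ → (-5,4,5)
river: ρ → (5,6,-4)
river: ρ → (-4,10,1)
river: ρ → (1,10,-4)
river: ρ → (-4,6,5)
closes: descent 1, river 10
min |a| on river = 1

1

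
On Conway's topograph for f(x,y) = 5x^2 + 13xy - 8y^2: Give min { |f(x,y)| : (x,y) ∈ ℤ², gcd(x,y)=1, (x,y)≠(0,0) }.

river: ρ → (-8,3,10)
river: ρ → (10,17,-1)
river: ρ → (-1,17,10)
river: ρ → (10,3,-8)
river: ρ → (-8,13,5)
river: ρ → (5,17,-2)
river: ρ → (-2,15,13)
river: ρ → (13,11,-4)
river: ρ → (-4,13,10)
river: ρ → (10,7,-7)
river: ρ → (-7,7,10)
river: ρ → (10,13,-4)
river: ρ → (-4,11,13)
river: ρ → (13,15,-2)
river: ρ → (-2,17,5)
river: ρ → (5,13,-8)
closes: descent 0, river 16
min |a| on river = 1

1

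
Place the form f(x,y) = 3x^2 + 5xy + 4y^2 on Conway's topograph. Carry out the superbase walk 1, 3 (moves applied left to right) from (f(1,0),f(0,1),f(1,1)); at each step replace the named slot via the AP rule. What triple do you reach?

start (3,4,12) = (f(1,0),f(0,1),f(1,1))
replace slot 1: 2·(4+12) − 3 = 29 → (29,4,12)
replace slot 3: 2·(29+4) − 12 = 54 → (29,4,54)

29,4,54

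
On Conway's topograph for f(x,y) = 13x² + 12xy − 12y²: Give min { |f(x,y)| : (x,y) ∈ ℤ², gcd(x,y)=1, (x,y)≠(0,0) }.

river: ρ → (-12,12,13)
river: ρ → (13,14,-11)
river: ρ → (-11,8,16)
river: ρ → (16,24,-3)
river: ρ → (-3,24,16)
river: ρ → (16,8,-11)
river: ρ → (-11,14,13)
river: ρ → (13,12,-12)
closes: descent 0, river 8
min |a| on river = 3

3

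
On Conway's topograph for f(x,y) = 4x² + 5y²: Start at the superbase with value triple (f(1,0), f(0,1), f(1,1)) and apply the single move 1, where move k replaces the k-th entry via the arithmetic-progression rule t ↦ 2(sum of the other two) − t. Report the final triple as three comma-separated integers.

start (4,5,9) = (f(1,0),f(0,1),f(1,1))
replace slot 1: 2·(5+9) − 4 = 24 → (24,5,9)

24,5,9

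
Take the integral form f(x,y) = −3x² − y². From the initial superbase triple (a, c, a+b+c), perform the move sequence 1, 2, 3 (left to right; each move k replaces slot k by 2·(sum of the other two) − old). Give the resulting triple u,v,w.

start (-3,-1,-4) = (f(1,0),f(0,1),f(1,1))
replace slot 1: 2·((-1)+(-4)) − (-3) = -7 → (-7,-1,-4)
replace slot 2: 2·((-7)+(-4)) − (-1) = -21 → (-7,-21,-4)
replace slot 3: 2·((-7)+(-21)) − (-4) = -52 → (-7,-21,-52)

-7,-21,-52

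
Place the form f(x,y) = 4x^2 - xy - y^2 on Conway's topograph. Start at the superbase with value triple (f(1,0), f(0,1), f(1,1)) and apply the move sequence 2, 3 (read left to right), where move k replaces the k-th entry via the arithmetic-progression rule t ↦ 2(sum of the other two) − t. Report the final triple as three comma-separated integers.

start (4,-1,2) = (f(1,0),f(0,1),f(1,1))
replace slot 2: 2·(4+2) − (-1) = 13 → (4,13,2)
replace slot 3: 2·(4+13) − 2 = 32 → (4,13,32)

4,13,32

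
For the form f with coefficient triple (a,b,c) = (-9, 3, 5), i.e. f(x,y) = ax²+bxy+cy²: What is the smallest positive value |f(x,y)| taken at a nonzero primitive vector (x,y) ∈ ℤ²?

descent: ρ → (5,7,-7)  [lands on river]
river: ρ → (-7,7,5)
river: ρ → (5,13,-1)
river: ρ → (-1,13,5)
closes: descent 1, river 4
min |a| on river = 1

1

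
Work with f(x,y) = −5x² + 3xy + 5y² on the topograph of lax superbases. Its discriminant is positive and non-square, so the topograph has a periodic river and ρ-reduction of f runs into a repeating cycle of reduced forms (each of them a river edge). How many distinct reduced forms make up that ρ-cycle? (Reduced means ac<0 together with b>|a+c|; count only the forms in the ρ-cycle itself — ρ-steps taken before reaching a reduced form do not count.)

D = 109, ⌊√D⌋ = 10
river: ρ → (5,7,-3)
river: ρ → (-3,5,7)
river: ρ → (7,9,-1)
river: ρ → (-1,9,7)
river: ρ → (7,5,-3)
river: ρ → (-3,7,5)
river: ρ → (5,3,-5)
river: ρ → (-5,7,3)
river: ρ → (3,5,-7)
river: ρ → (-7,9,1)
river: ρ → (1,9,-7)
river: ρ → (-7,5,3)
river: ρ → (3,7,-5)
river: ρ → (-5,3,5)
ρ-cycle length = 14 (tail of 0 descent steps not counted)

14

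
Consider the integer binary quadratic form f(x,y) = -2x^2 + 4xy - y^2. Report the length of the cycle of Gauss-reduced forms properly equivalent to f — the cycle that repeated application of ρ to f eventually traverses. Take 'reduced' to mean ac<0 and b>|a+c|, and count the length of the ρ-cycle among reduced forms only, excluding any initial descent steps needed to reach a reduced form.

D = 8, ⌊√D⌋ = 2
descent: ρ → (-1,2,1)  [lands on river]
river: ρ → (1,2,-1)
ρ-cycle length = 2 (tail of 1 descent step not counted)

2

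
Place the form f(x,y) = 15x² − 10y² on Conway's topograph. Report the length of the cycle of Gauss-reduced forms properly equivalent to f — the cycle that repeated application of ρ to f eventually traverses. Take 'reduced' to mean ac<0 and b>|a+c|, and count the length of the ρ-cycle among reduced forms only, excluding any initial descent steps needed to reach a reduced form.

D = 600, ⌊√D⌋ = 24
descent: ρ → (-10,20,5)  [lands on river]
river: ρ → (5,20,-10)
ρ-cycle length = 2 (tail of 1 descent step not counted)

2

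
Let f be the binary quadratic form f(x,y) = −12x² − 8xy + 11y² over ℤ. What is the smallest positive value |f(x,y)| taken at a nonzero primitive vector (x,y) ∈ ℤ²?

descent: ρ → (11,8,-12)  [lands on river]
river: ρ → (-12,16,7)
river: ρ → (7,12,-16)
river: ρ → (-16,20,3)
river: ρ → (3,22,-9)
river: ρ → (-9,14,11)
closes: descent 1, river 6
min |a| on river = 3

3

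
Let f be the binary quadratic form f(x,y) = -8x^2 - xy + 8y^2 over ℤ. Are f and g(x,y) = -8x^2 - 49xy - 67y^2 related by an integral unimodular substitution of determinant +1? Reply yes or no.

D₁ = 257, D₂ = 257
river cycle of f (length 6): (8, 1, -8), (-8, 15, 1), (1, 15, -8), (-8, 1, 8), (8, 15, -1), (-1, 15, 8)
river cycle of g (length 6): (-8, 15, 1), (1, 15, -8), (-8, 1, 8), (8, 15, -1), (-1, 15, 8), (8, 1, -8)
cycles coincide ⇒ equivalent

yes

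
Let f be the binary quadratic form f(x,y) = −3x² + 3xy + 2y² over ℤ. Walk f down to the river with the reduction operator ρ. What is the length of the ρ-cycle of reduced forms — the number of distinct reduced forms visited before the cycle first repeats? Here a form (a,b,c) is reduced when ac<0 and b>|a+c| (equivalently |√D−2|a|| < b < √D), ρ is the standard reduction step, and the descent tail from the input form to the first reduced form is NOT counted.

D = 33, ⌊√D⌋ = 5
river: ρ → (2,5,-1)
river: ρ → (-1,5,2)
river: ρ → (2,3,-3)
river: ρ → (-3,3,2)
ρ-cycle length = 4 (tail of 0 descent steps not counted)

4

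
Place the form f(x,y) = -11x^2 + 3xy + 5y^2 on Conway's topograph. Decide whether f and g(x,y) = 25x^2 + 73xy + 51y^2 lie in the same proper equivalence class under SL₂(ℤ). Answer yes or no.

D₁ = 229, D₂ = 229
river cycle of f (length 6): (5, 7, -9), (-9, 11, 3), (3, 13, -5), (-5, 7, 9), (9, 11, -3), (-3, 13, 5)
river cycle of g (length 6): (3, 13, -5), (-5, 7, 9), (9, 11, -3), (-3, 13, 5), (5, 7, -9), (-9, 11, 3)
cycles coincide ⇒ equivalent

yes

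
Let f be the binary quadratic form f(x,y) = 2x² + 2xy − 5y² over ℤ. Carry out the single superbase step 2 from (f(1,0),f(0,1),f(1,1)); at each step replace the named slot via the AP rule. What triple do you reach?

start (2,-5,-1) = (f(1,0),f(0,1),f(1,1))
replace slot 2: 2·(2+(-1)) − (-5) = 7 → (2,7,-1)

2,7,-1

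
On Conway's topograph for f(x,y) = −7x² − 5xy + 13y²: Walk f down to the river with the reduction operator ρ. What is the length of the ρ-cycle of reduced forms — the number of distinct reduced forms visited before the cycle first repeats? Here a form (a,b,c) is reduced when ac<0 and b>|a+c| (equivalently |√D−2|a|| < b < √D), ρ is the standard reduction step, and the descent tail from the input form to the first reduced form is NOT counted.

D = 389, ⌊√D⌋ = 19
descent: ρ → (13,5,-7)
descent: ρ → (-7,9,11)  [lands on river]
river: ρ → (11,13,-5)
river: ρ → (-5,17,5)
river: ρ → (5,13,-11)
river: ρ → (-11,9,7)
river: ρ → (7,19,-1)
river: ρ → (-1,19,7)
river: ρ → (7,9,-11)
river: ρ → (-11,13,5)
river: ρ → (5,17,-5)
river: ρ → (-5,13,11)
river: ρ → (11,9,-7)
river: ρ → (-7,19,1)
river: ρ → (1,19,-7)
ρ-cycle length = 14 (tail of 2 descent steps not counted)

14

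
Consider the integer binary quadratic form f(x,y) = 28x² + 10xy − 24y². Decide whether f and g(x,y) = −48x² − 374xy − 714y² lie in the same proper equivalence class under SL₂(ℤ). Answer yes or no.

D₁ = 2788, D₂ = 2788
river cycle of f (length 10): (-24, 38, 14), (14, 46, -12), (-12, 50, 6), (6, 46, -28), (-28, 10, 24), (24, 38, -14), (-14, 46, 12), (12, 50, -6), (-6, 46, 28), (28, 10, -24)
river cycle of g (length 10): (14, 46, -12), (-12, 50, 6), (6, 46, -28), (-28, 10, 24), (24, 38, -14), (-14, 46, 12), (12, 50, -6), (-6, 46, 28), (28, 10, -24), (-24, 38, 14)
cycles coincide ⇒ equivalent

yes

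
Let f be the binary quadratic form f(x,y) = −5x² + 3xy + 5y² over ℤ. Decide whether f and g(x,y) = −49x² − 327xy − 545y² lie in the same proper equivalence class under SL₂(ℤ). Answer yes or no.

D₁ = 109, D₂ = 109
river cycle of f (length 14): (5, 7, -3), (-3, 5, 7), (7, 9, -1), (-1, 9, 7), (7, 5, -3), (-3, 7, 5), (5, 3, -5), (-5, 7, 3), (3, 5, -7), (-7, 9, 1), … (4 more)
river cycle of g (length 14): (-5, 3, 5), (5, 7, -3), (-3, 5, 7), (7, 9, -1), (-1, 9, 7), (7, 5, -3), (-3, 7, 5), (5, 3, -5), (-5, 7, 3), (3, 5, -7), … (4 more)
cycles coincide ⇒ equivalent

yes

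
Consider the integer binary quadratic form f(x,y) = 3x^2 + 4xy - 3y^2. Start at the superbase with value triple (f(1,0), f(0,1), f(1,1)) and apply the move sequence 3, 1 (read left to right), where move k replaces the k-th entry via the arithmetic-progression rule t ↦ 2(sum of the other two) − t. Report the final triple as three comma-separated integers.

start (3,-3,4) = (f(1,0),f(0,1),f(1,1))
replace slot 3: 2·(3+(-3)) − 4 = -4 → (3,-3,-4)
replace slot 1: 2·((-3)+(-4)) − 3 = -17 → (-17,-3,-4)

-17,-3,-4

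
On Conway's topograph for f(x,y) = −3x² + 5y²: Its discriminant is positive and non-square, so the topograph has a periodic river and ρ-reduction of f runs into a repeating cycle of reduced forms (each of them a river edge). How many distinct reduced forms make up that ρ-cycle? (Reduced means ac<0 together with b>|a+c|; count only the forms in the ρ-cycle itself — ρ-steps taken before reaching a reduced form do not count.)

D = 60, ⌊√D⌋ = 7
descent: ρ → (5,0,-3)
descent: ρ → (-3,6,2)  [lands on river]
river: ρ → (2,6,-3)
ρ-cycle length = 2 (tail of 2 descent steps not counted)

2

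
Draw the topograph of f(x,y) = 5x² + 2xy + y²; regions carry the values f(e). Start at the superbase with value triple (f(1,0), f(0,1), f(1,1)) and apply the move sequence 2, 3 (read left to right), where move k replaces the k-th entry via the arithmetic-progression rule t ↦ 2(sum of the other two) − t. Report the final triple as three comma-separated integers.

start (5,1,8) = (f(1,0),f(0,1),f(1,1))
replace slot 2: 2·(5+8) − 1 = 25 → (5,25,8)
replace slot 3: 2·(5+25) − 8 = 52 → (5,25,52)

5,25,52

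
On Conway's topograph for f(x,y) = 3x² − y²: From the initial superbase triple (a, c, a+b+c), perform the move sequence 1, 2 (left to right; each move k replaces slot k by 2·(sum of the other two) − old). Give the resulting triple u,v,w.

start (3,-1,2) = (f(1,0),f(0,1),f(1,1))
replace slot 1: 2·((-1)+2) − 3 = -1 → (-1,-1,2)
replace slot 2: 2·((-1)+2) − (-1) = 3 → (-1,3,2)

-1,3,2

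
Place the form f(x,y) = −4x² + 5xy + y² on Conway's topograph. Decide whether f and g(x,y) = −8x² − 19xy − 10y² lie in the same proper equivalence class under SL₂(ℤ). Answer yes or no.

D₁ = 41, D₂ = 41
river cycle of f (length 10): (1, 5, -4), (-4, 3, 2), (2, 5, -2), (-2, 3, 4), (4, 5, -1), (-1, 5, 4), (4, 3, -2), (-2, 5, 2), (2, 3, -4), (-4, 5, 1)
river cycle of g (length 10): (1, 5, -4), (-4, 3, 2), (2, 5, -2), (-2, 3, 4), (4, 5, -1), (-1, 5, 4), (4, 3, -2), (-2, 5, 2), (2, 3, -4), (-4, 5, 1)
cycles coincide ⇒ equivalent

yes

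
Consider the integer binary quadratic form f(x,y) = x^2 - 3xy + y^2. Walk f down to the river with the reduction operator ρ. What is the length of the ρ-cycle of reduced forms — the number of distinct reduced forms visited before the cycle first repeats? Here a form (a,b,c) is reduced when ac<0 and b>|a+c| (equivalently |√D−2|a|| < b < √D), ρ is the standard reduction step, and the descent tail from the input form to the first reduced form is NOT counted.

D = 5, ⌊√D⌋ = 2
descent: ρ → (1,1,-1)  [lands on river]
river: ρ → (-1,1,1)
ρ-cycle length = 2 (tail of 1 descent step not counted)

2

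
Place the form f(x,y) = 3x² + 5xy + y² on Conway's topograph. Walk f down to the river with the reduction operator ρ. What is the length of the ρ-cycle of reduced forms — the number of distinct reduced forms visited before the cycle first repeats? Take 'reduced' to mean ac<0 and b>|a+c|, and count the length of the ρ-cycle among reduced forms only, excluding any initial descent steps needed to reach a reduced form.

D = 13, ⌊√D⌋ = 3
descent: ρ → (1,3,-1)  [lands on river]
river: ρ → (-1,3,1)
ρ-cycle length = 2 (tail of 1 descent step not counted)

2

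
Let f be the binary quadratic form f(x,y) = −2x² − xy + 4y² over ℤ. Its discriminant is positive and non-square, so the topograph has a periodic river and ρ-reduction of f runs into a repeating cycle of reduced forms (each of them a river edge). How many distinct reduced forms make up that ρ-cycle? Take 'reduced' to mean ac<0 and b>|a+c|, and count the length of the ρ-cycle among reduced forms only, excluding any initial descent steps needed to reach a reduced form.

D = 33, ⌊√D⌋ = 5
descent: ρ → (4,1,-2)
descent: ρ → (-2,3,3)  [lands on river]
river: ρ → (3,3,-2)
river: ρ → (-2,5,1)
river: ρ → (1,5,-2)
ρ-cycle length = 4 (tail of 2 descent steps not counted)

4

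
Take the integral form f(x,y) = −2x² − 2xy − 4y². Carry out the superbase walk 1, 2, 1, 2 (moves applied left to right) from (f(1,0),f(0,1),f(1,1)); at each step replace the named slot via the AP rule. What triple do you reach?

start (-2,-4,-8) = (f(1,0),f(0,1),f(1,1))
replace slot 1: 2·((-4)+(-8)) − (-2) = -22 → (-22,-4,-8)
replace slot 2: 2·((-22)+(-8)) − (-4) = -56 → (-22,-56,-8)
replace slot 1: 2·((-56)+(-8)) − (-22) = -106 → (-106,-56,-8)
replace slot 2: 2·((-106)+(-8)) − (-56) = -172 → (-106,-172,-8)

-106,-172,-8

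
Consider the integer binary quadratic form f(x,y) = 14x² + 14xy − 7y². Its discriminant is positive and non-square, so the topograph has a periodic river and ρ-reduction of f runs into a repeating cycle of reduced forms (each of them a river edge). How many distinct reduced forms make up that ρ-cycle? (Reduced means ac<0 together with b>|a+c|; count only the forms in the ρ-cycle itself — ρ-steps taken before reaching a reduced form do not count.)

D = 588, ⌊√D⌋ = 24
river: ρ → (-7,14,14)
river: ρ → (14,14,-7)
ρ-cycle length = 2 (tail of 0 descent steps not counted)

2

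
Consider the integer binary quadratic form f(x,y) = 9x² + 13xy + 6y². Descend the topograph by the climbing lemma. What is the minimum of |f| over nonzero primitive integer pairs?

translate: b→-5 (≡13 mod 18), so (9,13,6)→(9,-5,2)
flip: (9,-5,2)→(2,5,9)
translate: b→1 (≡5 mod 4), so (2,5,9)→(2,1,6)
reduced (well bottom): (2,1,6) with a≤c, −a<b≤a
well minimum = a = 2

2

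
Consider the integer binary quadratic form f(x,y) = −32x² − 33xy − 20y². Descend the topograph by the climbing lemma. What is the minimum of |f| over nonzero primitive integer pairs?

translate: b→-31 (≡33 mod 64), so (32,33,20)→(32,-31,19)
flip: (32,-31,19)→(19,31,32)
translate: b→-7 (≡31 mod 38), so (19,31,32)→(19,-7,20)
reduced (well bottom): (19,-7,20) with a≤c, −a<b≤a
well minimum |f| = |-19| = 19 (negative-definite)

19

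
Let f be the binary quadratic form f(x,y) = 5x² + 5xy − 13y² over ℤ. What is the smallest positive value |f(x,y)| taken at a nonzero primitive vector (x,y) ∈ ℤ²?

descent: ρ → (-13,-5,5)
descent: ρ → (5,15,-3)  [lands on river]
river: ρ → (-3,15,5)
closes: descent 2, river 2
min |a| on river = 3

3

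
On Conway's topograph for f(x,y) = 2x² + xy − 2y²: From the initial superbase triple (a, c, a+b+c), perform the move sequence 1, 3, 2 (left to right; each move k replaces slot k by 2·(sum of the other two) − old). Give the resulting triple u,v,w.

start (2,-2,1) = (f(1,0),f(0,1),f(1,1))
replace slot 1: 2·((-2)+1) − 2 = -4 → (-4,-2,1)
replace slot 3: 2·((-4)+(-2)) − 1 = -13 → (-4,-2,-13)
replace slot 2: 2·((-4)+(-13)) − (-2) = -32 → (-4,-32,-13)

-4,-32,-13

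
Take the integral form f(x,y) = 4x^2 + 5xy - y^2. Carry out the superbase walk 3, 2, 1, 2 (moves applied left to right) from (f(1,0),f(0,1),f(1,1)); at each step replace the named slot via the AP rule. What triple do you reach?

start (4,-1,8) = (f(1,0),f(0,1),f(1,1))
replace slot 3: 2·(4+(-1)) − 8 = -2 → (4,-1,-2)
replace slot 2: 2·(4+(-2)) − (-1) = 5 → (4,5,-2)
replace slot 1: 2·(5+(-2)) − 4 = 2 → (2,5,-2)
replace slot 2: 2·(2+(-2)) − 5 = -5 → (2,-5,-2)

2,-5,-2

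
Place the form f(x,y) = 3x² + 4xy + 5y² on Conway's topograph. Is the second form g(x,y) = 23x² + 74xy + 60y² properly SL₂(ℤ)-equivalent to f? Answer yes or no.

D₁ = -44, D₂ = -44
f: translate: b→-2 (≡4 mod 6), so (3,4,5)→(3,-2,4)
f: reduced (well bottom): (3,-2,4) with a≤c, −a<b≤a
g: translate: b→-18 (≡74 mod 46), so (23,74,60)→(23,-18,4)
g: flip: (23,-18,4)→(4,18,23)
g: translate: b→2 (≡18 mod 8), so (4,18,23)→(4,2,3)
g: flip: (4,2,3)→(3,-2,4)
g: reduced (well bottom): (3,-2,4) with a≤c, −a<b≤a
reduced forms (3, -2, 4) vs (3, -2, 4) ⇒ equivalent

yes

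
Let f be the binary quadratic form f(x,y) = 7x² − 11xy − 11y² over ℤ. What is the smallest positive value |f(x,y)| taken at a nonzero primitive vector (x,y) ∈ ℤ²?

descent: ρ → (-11,11,7)  [lands on river]
river: ρ → (7,17,-5)
river: ρ → (-5,13,13)
river: ρ → (13,13,-5)
river: ρ → (-5,17,7)
river: ρ → (7,11,-11)
closes: descent 1, river 6
min |a| on river = 5

5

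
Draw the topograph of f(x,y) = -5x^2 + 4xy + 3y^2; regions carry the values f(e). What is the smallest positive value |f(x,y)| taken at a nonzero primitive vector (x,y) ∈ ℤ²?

river: ρ → (3,8,-1)
river: ρ → (-1,8,3)
river: ρ → (3,4,-5)
river: ρ → (-5,6,2)
river: ρ → (2,6,-5)
river: ρ → (-5,4,3)
closes: descent 0, river 6
min |a| on river = 1

1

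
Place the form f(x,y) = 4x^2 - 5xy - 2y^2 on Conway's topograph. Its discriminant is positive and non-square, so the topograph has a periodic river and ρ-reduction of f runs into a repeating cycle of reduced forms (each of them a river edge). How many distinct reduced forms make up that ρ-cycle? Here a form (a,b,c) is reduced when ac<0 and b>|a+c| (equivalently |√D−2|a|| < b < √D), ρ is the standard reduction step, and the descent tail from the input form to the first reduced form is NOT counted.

D = 57, ⌊√D⌋ = 7
descent: ρ → (-2,5,4)  [lands on river]
river: ρ → (4,3,-3)
river: ρ → (-3,3,4)
river: ρ → (4,5,-2)
river: ρ → (-2,7,1)
river: ρ → (1,7,-2)
ρ-cycle length = 6 (tail of 1 descent step not counted)

6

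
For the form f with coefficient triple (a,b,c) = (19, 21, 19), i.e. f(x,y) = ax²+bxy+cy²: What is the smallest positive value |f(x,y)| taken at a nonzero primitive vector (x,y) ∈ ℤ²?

translate: b→-17 (≡21 mod 38), so (19,21,19)→(19,-17,17)
flip: (19,-17,17)→(17,17,19)
reduced (well bottom): (17,17,19) with a≤c, −a<b≤a
well minimum = a = 17

17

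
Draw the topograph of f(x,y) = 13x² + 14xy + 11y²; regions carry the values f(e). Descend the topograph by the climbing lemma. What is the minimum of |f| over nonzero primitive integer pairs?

translate: b→-12 (≡14 mod 26), so (13,14,11)→(13,-12,10)
flip: (13,-12,10)→(10,12,13)
translate: b→-8 (≡12 mod 20), so (10,12,13)→(10,-8,11)
reduced (well bottom): (10,-8,11) with a≤c, −a<b≤a
well minimum = a = 10

10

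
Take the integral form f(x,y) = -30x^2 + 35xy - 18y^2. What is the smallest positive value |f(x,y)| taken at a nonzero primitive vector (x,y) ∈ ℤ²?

translate: b→25 (≡-35 mod 60), so (30,-35,18)→(30,25,13)
flip: (30,25,13)→(13,-25,30)
translate: b→1 (≡-25 mod 26), so (13,-25,30)→(13,1,18)
reduced (well bottom): (13,1,18) with a≤c, −a<b≤a
well minimum |f| = |-13| = 13 (negative-definite)

13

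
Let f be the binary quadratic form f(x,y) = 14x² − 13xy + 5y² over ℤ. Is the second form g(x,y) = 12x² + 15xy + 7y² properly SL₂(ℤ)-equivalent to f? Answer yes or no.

D₁ = -111, D₂ = -111
f: flip: (14,-13,5)→(5,13,14)
f: translate: b→3 (≡13 mod 10), so (5,13,14)→(5,3,6)
f: reduced (well bottom): (5,3,6) with a≤c, −a<b≤a
g: translate: b→-9 (≡15 mod 24), so (12,15,7)→(12,-9,4)
g: flip: (12,-9,4)→(4,9,12)
g: translate: b→1 (≡9 mod 8), so (4,9,12)→(4,1,7)
g: reduced (well bottom): (4,1,7) with a≤c, −a<b≤a
reduced forms (5, 3, 6) vs (4, 1, 7) ⇒ inequivalent

no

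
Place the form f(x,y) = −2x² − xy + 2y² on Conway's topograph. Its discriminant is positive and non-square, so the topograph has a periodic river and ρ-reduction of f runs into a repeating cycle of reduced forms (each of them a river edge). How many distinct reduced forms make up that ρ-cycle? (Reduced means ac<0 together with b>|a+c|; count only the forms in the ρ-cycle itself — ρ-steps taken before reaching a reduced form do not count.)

D = 17, ⌊√D⌋ = 4
descent: ρ → (2,1,-2)  [lands on river]
river: ρ → (-2,3,1)
river: ρ → (1,3,-2)
river: ρ → (-2,1,2)
river: ρ → (2,3,-1)
river: ρ → (-1,3,2)
ρ-cycle length = 6 (tail of 1 descent step not counted)

6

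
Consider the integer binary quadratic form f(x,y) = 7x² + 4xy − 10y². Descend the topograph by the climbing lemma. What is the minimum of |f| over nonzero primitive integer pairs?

river: ρ → (-10,16,1)
river: ρ → (1,16,-10)
river: ρ → (-10,4,7)
river: ρ → (7,10,-7)
river: ρ → (-7,4,10)
river: ρ → (10,16,-1)
river: ρ → (-1,16,10)
river: ρ → (10,4,-7)
river: ρ → (-7,10,7)
river: ρ → (7,4,-10)
closes: descent 0, river 10
min |a| on river = 1

1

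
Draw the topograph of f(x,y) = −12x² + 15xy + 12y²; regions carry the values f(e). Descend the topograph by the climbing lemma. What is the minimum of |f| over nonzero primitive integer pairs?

river: ρ → (12,9,-15)
river: ρ → (-15,21,6)
river: ρ → (6,27,-3)
river: ρ → (-3,27,6)
river: ρ → (6,21,-15)
river: ρ → (-15,9,12)
river: ρ → (12,15,-12)
river: ρ → (-12,9,15)
river: ρ → (15,21,-6)
river: ρ → (-6,27,3)
river: ρ → (3,27,-6)
river: ρ → (-6,21,15)
river: ρ → (15,9,-12)
river: ρ → (-12,15,12)
closes: descent 0, river 14
min |a| on river = 3

3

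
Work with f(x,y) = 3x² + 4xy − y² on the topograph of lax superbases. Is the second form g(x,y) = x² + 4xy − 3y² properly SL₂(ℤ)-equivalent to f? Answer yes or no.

D₁ = 28, D₂ = 28
river cycle of f (length 4): (-1, 4, 3), (3, 2, -2), (-2, 2, 3), (3, 4, -1)
river cycle of g (length 4): (-3, 2, 2), (2, 2, -3), (-3, 4, 1), (1, 4, -3)
cycles differ ⇒ inequivalent

no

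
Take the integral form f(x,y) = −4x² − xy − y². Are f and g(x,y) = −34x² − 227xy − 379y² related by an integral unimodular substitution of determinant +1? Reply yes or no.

D₁ = -15, D₂ = -15
f is negative-definite; reduce −f:
−f: flip: (4,1,1)→(1,-1,4)
−f: translate: b→1 (≡-1 mod 2), so (1,-1,4)→(1,1,4)
−f: reduced (well bottom): (1,1,4) with a≤c, −a<b≤a
flip sign back: reduced form of f is (-1,-1,-4)
g is negative-definite; reduce −g:
−g: translate: b→23 (≡227 mod 68), so (34,227,379)→(34,23,4)
−g: flip: (34,23,4)→(4,-23,34)
−g: translate: b→1 (≡-23 mod 8), so (4,-23,34)→(4,1,1)
−g: flip: (4,1,1)→(1,-1,4)
−g: translate: b→1 (≡-1 mod 2), so (1,-1,4)→(1,1,4)
−g: reduced (well bottom): (1,1,4) with a≤c, −a<b≤a
flip sign back: reduced form of g is (-1,-1,-4)
reduced forms (-1, -1, -4) vs (-1, -1, -4) ⇒ equivalent

yes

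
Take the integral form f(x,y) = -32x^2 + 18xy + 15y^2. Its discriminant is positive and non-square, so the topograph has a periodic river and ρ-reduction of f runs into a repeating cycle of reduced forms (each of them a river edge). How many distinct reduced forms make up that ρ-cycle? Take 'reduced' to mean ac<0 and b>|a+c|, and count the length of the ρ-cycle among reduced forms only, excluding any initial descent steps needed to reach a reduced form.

D = 2244, ⌊√D⌋ = 47
river: ρ → (15,42,-8)
river: ρ → (-8,38,25)
river: ρ → (25,12,-21)
river: ρ → (-21,30,16)
river: ρ → (16,34,-17)
river: ρ → (-17,34,16)
river: ρ → (16,30,-21)
river: ρ → (-21,12,25)
river: ρ → (25,38,-8)
river: ρ → (-8,42,15)
river: ρ → (15,18,-32)
river: ρ → (-32,46,1)
river: ρ → (1,46,-32)
river: ρ → (-32,18,15)
ρ-cycle length = 14 (tail of 0 descent steps not counted)

14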